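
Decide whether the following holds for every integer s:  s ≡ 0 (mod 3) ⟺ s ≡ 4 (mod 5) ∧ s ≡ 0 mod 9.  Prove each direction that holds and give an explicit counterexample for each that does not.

The forward direction fails; the converse holds.

(⇐) If s ≡ 4 (mod 5) and s ≡ 0 (mod 9), then by the Chinese remainder theorem s ≡ 9 (mod 45). Since 9 ≡ 0 (mod 3) and 3 ∣ 45, we get s ≡ 0 (mod 3).

(⇒) This fails: s = 0 gives 0 ≡ 0 (mod 3) but 0 ≡ 0 (mod 5), so the conjunction on the right does not hold.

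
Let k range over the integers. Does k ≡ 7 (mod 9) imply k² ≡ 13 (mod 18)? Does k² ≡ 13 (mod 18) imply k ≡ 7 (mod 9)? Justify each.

Neither direction holds.

[⇒] This fails: take k = 16. Then 16 ≡ 7 (mod 9), but 16² = 256 ≡ 4 (mod 18), not 13.

[⇐] This fails: take k = 11. Then 11² = 121 ≡ 13 (mod 18), yet 11 ≡ 2 (mod 9), not 7.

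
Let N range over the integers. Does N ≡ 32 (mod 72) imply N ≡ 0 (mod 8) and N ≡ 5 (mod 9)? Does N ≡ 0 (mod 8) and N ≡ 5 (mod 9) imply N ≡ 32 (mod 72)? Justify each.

Both directions hold.

(⇒) Suppose N ≡ 32 (mod 72); write N = 72j + 32. Since 8 ∣ 72, reducing mod 8 gives N ≡ 32 ≡ 0 (mod 8); since 9 ∣ 72, reducing mod 9 gives N ≡ 32 ≡ 5 (mod 9).

(⇐) Conversely, if N ≡ 0 (mod 8) and N ≡ 5 (mod 9), then by the Chinese remainder theorem N ≡ 32 (mod 72). This is exactly N ≡ 32 (mod 72).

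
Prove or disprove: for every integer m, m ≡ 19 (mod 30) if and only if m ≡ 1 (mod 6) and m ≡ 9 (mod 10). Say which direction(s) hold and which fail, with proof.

The biconditional holds.

(⟹) Suppose m ≡ 19 (mod 30); write m = 30j + 19. Since 6 ∣ 30, reducing mod 6 gives m ≡ 19 ≡ 1 (mod 6); since 10 ∣ 30, reducing mod 10 gives m ≡ 19 ≡ 9 (mod 10).

(⟸) Conversely, if m ≡ 1 (mod 6) and m ≡ 9 (mod 10), then by the Chinese remainder theorem m ≡ 19 (mod 30). This is exactly m ≡ 19 (mod 30).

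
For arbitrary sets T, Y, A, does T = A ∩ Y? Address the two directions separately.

(⊆) fails and (⊇) fails.

Forward inclusion. This inclusion fails. Take T = {1}, Y = ∅, A = ∅; then 1 ∈ T but 1 ∉ A ∩ Y.

Reverse inclusion. This inclusion fails. Take T = ∅, Y = {1}, A = {1}; then 1 ∈ A ∩ Y but 1 ∉ T.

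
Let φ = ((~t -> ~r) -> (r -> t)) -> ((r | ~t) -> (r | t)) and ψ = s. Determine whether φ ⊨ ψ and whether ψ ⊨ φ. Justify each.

Neither direction holds.

Forward direction. This fails. Under t = T, r = F, s = F, the left side is true but the right side is false.

Converse. This fails. Under t = F, r = F, s = T, the left side is false but the right side is true.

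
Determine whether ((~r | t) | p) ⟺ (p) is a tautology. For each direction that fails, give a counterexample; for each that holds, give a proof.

The forward direction fails; the converse holds.

[⇒] This fails. Under t = F, p = F, r = F, the left side is true but the right side is false.

[⇐] Assume the antecedent. If t is true, (~r | t) | p reduces to true regardless of the other variables. If t is false, the antecedent forces (t = F, p = T, r = F) or (t = F, p = T, r = T), and (~r | t) | p holds there. Either way (~r | t) | p holds.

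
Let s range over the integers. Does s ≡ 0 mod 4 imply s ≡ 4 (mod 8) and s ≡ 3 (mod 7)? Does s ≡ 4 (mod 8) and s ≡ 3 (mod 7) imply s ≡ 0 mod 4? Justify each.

Not equivalent: only (⇐) holds.

(⇒) This fails: s = 0 gives 0 ≡ 0 (mod 4) but 0 ≡ 0 (mod 8), so the conjunction on the right does not hold.

(⇐) Conversely, if s ≡ 4 (mod 8) and s ≡ 3 (mod 7), then by the Chinese remainder theorem s ≡ 52 (mod 56). Since 52 ≡ 0 (mod 4) and 4 ∣ 56, we get s ≡ 0 (mod 4).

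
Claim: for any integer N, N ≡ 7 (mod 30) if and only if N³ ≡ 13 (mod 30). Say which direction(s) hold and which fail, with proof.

The biconditional holds.

(⇒) Suppose N ≡ 7 (mod 30). Write N = 30j + 7. Then (30j + 7)³ = 27000j³ + 18900j² + 4410j + 343 = 30(900j³ + 630j² + 147j + 11) + 13, so N³ ≡ 13 (mod 30).

(⇐) Conversely, suppose N³ ≡ 13 (mod 30). The only residue r in {0, …, 29} with r³ ≡ 13 (mod 30) is r = 7, so N ≡ 7 (mod 30).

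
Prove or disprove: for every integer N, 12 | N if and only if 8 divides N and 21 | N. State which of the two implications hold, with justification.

(⟹) This fails: take N = 12. Certainly 12 ∣ 12, but 8 ∤ 12.

(⟸) Suppose 8 ∣ N and 21 ∣ N. Any common multiple of 8 and 21 is a multiple of their lcm; here gcd(8, 21) = 1, so lcm(8, 21) = 8·21 = 168, so 168 ∣ N. Since 12 ∣ 168, it follows that 12 ∣ N.

The forward direction fails; the converse holds.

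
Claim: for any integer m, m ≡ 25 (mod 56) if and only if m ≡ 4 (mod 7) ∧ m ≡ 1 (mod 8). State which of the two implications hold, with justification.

Both implications hold.

(⟹) Suppose m ≡ 25 (mod 56); write m = 56j + 25. Since 7 ∣ 56, reducing mod 7 gives m ≡ 25 ≡ 4 (mod 7); since 8 ∣ 56, reducing mod 8 gives m ≡ 25 ≡ 1 (mod 8).

(⟸) Conversely, if m ≡ 4 (mod 7) and m ≡ 1 (mod 8), then by the Chinese remainder theorem m ≡ 25 (mod 56). This is exactly m ≡ 25 (mod 56).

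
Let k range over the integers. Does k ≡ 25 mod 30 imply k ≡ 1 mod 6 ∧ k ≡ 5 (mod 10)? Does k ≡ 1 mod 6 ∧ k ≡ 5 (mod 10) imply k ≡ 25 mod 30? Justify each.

(⟹) Suppose k ≡ 25 (mod 30); write k = 30j + 25. Since 6 ∣ 30, reducing mod 6 gives k ≡ 25 ≡ 1 (mod 6); since 10 ∣ 30, reducing mod 10 gives k ≡ 25 ≡ 5 (mod 10).

(⟸) Conversely, if k ≡ 1 (mod 6) and k ≡ 5 (mod 10), then by the Chinese remainder theorem k ≡ 25 (mod 30). This is exactly k ≡ 25 (mod 30).

Equivalent; both directions hold.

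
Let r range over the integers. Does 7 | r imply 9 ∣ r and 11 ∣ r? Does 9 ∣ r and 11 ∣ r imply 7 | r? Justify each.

(⟹) This fails: take r = 7. Certainly 7 ∣ 7, but 9 ∤ 7.

(⟸) This fails: take r = 99. Both 9 ∣ 99 and 11 ∣ 99, yet 99 is not a multiple of 7 (since 99 = 14·7 + 1), so 7 ∤ 99.

Neither implication holds.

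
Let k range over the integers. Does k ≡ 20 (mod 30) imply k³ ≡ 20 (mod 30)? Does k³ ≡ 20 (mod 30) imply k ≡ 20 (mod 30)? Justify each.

Both directions hold.

(⇒) Suppose k ≡ 20 (mod 30). Write k = 30j + 20. Then (30j + 20)³ = 27000j³ + 54000j² + 36000j + 8000 = 30(900j³ + 1800j² + 1200j + 266) + 20, so k³ ≡ 20 (mod 30).

(⇐) Conversely, suppose k³ ≡ 20 (mod 30). The only residue r in {0, …, 29} with r³ ≡ 20 (mod 30) is r = 20, so k ≡ 20 (mod 30).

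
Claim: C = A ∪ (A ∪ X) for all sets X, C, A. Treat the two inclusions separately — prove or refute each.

Forward inclusion. This inclusion fails. Take X = ∅, C = {1}, A = ∅; then 1 ∈ C but 1 ∉ A ∪ (A ∪ X).

Reverse inclusion. This inclusion fails. Take X = {1}, C = ∅, A = ∅; then 1 ∈ A ∪ (A ∪ X) but 1 ∉ C.

Both inclusions fail.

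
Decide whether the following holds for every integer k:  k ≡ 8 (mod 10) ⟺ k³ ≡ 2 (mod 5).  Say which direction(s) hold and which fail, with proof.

Only the forward implication holds.

(⇒) Suppose k ≡ 8 (mod 10). Then k³ ≡ 8³ = 512 (mod 10), and since 5 ∣ 10, also k³ ≡ 2 (mod 5).

(⇐) This fails: take k = 3. Then 3³ = 27 ≡ 2 (mod 5), yet 3 ≡ 3 (mod 10), not 8.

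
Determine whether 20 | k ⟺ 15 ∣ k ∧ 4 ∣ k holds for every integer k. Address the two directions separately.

(⟸) Suppose 15 ∣ k and 4 ∣ k. Any common multiple of 15 and 4 is a multiple of their lcm; here gcd(15, 4) = 1, so lcm(15, 4) = 15·4 = 60, so 60 ∣ k. Since 20 ∣ 60, it follows that 20 ∣ k.

(⟹) This fails: take k = 20. Certainly 20 ∣ 20, but 15 ∤ 20.

Only the converse holds.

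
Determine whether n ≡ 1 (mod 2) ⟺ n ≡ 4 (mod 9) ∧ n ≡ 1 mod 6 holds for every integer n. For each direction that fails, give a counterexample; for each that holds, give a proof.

(⟸) If n ≡ 4 (mod 9) and n ≡ 1 (mod 6), then by the Chinese remainder theorem n ≡ 13 (mod 18). Since 13 ≡ 1 (mod 2) and 2 ∣ 18, we get n ≡ 1 (mod 2).

(⟹) This fails: n = 1 gives 1 ≡ 1 (mod 2) but 1 ≡ 1 (mod 9), so the conjunction on the right does not hold.

(⇒) fails; (⇐) holds.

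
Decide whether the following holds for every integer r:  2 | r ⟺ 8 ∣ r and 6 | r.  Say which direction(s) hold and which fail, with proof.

(⇒) fails; (⇐) holds.

(⟹) This fails: take r = 2. Certainly 2 ∣ 2, but 8 ∤ 2.

(⟸) Suppose 8 ∣ r and 6 ∣ r. Any common multiple of 8 and 6 is a multiple of their lcm; here lcm(8, 6) = 8·6/gcd(8, 6) = 48/2 = 24, so 24 ∣ r. Since 2 ∣ 24, it follows that 2 ∣ r.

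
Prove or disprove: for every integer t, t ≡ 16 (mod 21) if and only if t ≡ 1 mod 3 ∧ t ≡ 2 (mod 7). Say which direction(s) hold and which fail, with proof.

(⟸) If t ≡ 1 (mod 3) and t ≡ 2 (mod 7), then by the Chinese remainder theorem t ≡ 16 (mod 21). This is exactly t ≡ 16 (mod 21).

(⟹) Suppose t ≡ 16 (mod 21); write t = 21j + 16. Since 3 ∣ 21, reducing mod 3 gives t ≡ 16 ≡ 1 (mod 3); since 7 ∣ 21, reducing mod 7 gives t ≡ 16 ≡ 2 (mod 7).

Both directions hold.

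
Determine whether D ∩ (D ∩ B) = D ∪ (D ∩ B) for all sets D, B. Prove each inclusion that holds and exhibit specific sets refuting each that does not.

Only the forward inclusion holds.

(⟸) This inclusion fails. Take D = {1}, B = ∅; then 1 ∈ D ∪ (D ∩ B) but 1 ∉ D ∩ (D ∩ B).

(⟹) Let x ∈ D ∩ (D ∩ B). Then x ∈ D ∩ B, from which x ∈ D ∪ (D ∩ B).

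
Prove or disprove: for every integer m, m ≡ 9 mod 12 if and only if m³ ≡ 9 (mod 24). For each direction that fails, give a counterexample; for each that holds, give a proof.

Only the reverse direction holds.

Converse. The residues r modulo 24 with r³ ≡ 9 (mod 24) are exactly {9}, and each is ≡ 9 (mod 12).

Forward direction. This fails: take m = 21. Then 21 ≡ 9 (mod 12), but 21³ = 9261 ≡ 21 (mod 24), not 9.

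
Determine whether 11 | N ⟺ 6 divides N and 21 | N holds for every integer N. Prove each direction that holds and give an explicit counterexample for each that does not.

(⇒) This fails: take N = 11. Certainly 11 ∣ 11, but 6 ∤ 11.

(⇐) This fails: take N = 42. Both 6 ∣ 42 and 21 ∣ 42, yet 42 is not a multiple of 11 (since 42 = 3·11 + 9), so 11 ∤ 42.

Neither implication holds.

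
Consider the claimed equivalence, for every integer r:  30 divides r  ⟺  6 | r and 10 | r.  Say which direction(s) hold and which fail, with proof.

(⟹) If 30 ∣ r, write r = 30q. Since 30 = 5·6, r = 6·(5q), so 6 ∣ r; and since 30 = 3·10, r = 10·(3q), so 10 ∣ r.

(⟸) Suppose 6 ∣ r and 10 ∣ r. Any common multiple of 6 and 10 is a multiple of their lcm; here lcm(6, 10) = 6·10/gcd(6, 10) = 60/2 = 30, so 30 ∣ r.

Both directions hold; the statement is true.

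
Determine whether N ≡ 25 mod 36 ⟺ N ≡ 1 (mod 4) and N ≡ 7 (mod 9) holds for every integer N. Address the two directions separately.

Forward direction. Suppose N ≡ 25 (mod 36); write N = 36j + 25. Since 4 ∣ 36, reducing mod 4 gives N ≡ 25 ≡ 1 (mod 4); since 9 ∣ 36, reducing mod 9 gives N ≡ 25 ≡ 7 (mod 9).

Converse. If N ≡ 1 (mod 4) and N ≡ 7 (mod 9), then by the Chinese remainder theorem N ≡ 25 (mod 36). This is exactly N ≡ 25 (mod 36).

Both implications hold.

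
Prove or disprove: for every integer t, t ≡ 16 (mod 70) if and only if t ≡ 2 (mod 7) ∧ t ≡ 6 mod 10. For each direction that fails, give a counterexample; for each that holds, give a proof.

Both directions hold; the statement is true.

Forward direction. Suppose t ≡ 16 (mod 70); write t = 70j + 16. Since 7 ∣ 70, reducing mod 7 gives t ≡ 16 ≡ 2 (mod 7); since 10 ∣ 70, reducing mod 10 gives t ≡ 16 ≡ 6 (mod 10).

Converse. If t ≡ 2 (mod 7) and t ≡ 6 (mod 10), then by the Chinese remainder theorem t ≡ 16 (mod 70). This is exactly t ≡ 16 (mod 70).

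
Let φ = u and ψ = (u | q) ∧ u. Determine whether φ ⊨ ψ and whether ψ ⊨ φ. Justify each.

The biconditional holds.

(⟹) Assume the antecedent. If q is true, the antecedent forces (q = T, u = T), and (u | q) ∧ u holds there. If q is false, the antecedent forces (q = F, u = T), and (u | q) ∧ u holds there. Either way (u | q) ∧ u holds.

(⟸) Assume the antecedent. If q is true, the antecedent forces (q = T, u = T), and u holds there. If q is false, the antecedent forces (q = F, u = T), and u holds there. Either way u holds.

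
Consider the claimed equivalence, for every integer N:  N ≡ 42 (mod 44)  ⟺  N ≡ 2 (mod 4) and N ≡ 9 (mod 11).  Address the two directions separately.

The biconditional holds.

(←) If N ≡ 2 (mod 4) and N ≡ 9 (mod 11), then by the Chinese remainder theorem N ≡ 42 (mod 44). This is exactly N ≡ 42 (mod 44).

(→) Suppose N ≡ 42 (mod 44); write N = 44j + 42. Since 4 ∣ 44, reducing mod 4 gives N ≡ 42 ≡ 2 (mod 4); since 11 ∣ 44, reducing mod 11 gives N ≡ 42 ≡ 9 (mod 11).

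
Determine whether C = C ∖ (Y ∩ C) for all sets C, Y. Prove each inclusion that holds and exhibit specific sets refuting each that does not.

The sets are not equal: only the reverse inclusion holds.

Reverse inclusion. Let x ∈ C ∖ (Y ∩ C). Then x ∈ C and x ∉ Y, from which x ∈ C.

Forward inclusion. This inclusion fails. Take C = {1}, Y = {1}; then 1 ∈ C but 1 ∉ C ∖ (Y ∩ C).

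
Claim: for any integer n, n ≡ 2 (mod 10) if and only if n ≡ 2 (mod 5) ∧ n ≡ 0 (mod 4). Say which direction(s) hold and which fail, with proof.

The forward direction fails; the converse holds.

(⇐) If n ≡ 2 (mod 5) and n ≡ 0 (mod 4), then by the Chinese remainder theorem n ≡ 12 (mod 20). Since 12 ≡ 2 (mod 10) and 10 ∣ 20, we get n ≡ 2 (mod 10).

(⇒) This fails: n = 2 gives 2 ≡ 2 (mod 10) but 2 ≡ 2 (mod 4), so the conjunction on the right does not hold.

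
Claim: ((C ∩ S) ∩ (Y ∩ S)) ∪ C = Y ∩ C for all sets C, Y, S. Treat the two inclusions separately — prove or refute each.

Forward inclusion. This inclusion fails. Take C = {1}, Y = ∅, S = ∅; then 1 ∈ ((C ∩ S) ∩ (Y ∩ S)) ∪ C but 1 ∉ Y ∩ C.

Reverse inclusion. Let x ∈ Y ∩ C. Then either x ∈ C ∩ Y and x ∉ S; or x ∈ C ∩ Y ∩ S. In each case x ∈ ((C ∩ S) ∩ (Y ∩ S)) ∪ C, so Y ∩ C ⊆ ((C ∩ S) ∩ (Y ∩ S)) ∪ C.

Only the reverse inclusion holds.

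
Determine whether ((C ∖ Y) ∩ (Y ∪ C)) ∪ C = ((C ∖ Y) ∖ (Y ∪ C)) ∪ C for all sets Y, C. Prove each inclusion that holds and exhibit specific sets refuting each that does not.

Reverse inclusion. Let x ∈ ((C ∖ Y) ∖ (Y ∪ C)) ∪ C. Then either x ∈ C and x ∉ Y; or x ∈ Y ∩ C. In each case x ∈ ((C ∖ Y) ∩ (Y ∪ C)) ∪ C, so ((C ∖ Y) ∖ (Y ∪ C)) ∪ C ⊆ ((C ∖ Y) ∩ (Y ∪ C)) ∪ C.

Forward inclusion. Let x ∈ ((C ∖ Y) ∩ (Y ∪ C)) ∪ C. Then either x ∈ C and x ∉ Y; or x ∈ Y ∩ C. In each case x ∈ ((C ∖ Y) ∖ (Y ∪ C)) ∪ C, so ((C ∖ Y) ∩ (Y ∪ C)) ∪ C ⊆ ((C ∖ Y) ∖ (Y ∪ C)) ∪ C.

Both inclusions hold.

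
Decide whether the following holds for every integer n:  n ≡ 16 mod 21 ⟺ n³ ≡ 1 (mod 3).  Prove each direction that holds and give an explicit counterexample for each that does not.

Only the forward implication holds.

(←) This fails: take n = 1. Then 1³ = 1 ≡ 1 (mod 3), yet 1 ≡ 1 (mod 21), not 16.

(→) Suppose n ≡ 16 (mod 21). Then n³ ≡ 16³ = 4096 (mod 21), and since 3 ∣ 21, also n³ ≡ 1 (mod 3).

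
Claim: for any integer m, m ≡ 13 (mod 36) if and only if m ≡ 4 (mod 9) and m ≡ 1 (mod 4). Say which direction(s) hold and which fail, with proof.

(→) Suppose m ≡ 13 (mod 36); write m = 36j + 13. Since 9 ∣ 36, reducing mod 9 gives m ≡ 13 ≡ 4 (mod 9); since 4 ∣ 36, reducing mod 4 gives m ≡ 13 ≡ 1 (mod 4).

(←) Conversely, if m ≡ 4 (mod 9) and m ≡ 1 (mod 4), then by the Chinese remainder theorem m ≡ 13 (mod 36). This is exactly m ≡ 13 (mod 36).

Both directions hold; the statement is true.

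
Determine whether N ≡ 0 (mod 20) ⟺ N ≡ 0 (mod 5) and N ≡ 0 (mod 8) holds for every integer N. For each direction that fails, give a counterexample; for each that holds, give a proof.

[⇒] This fails: N = 20 gives 20 ≡ 0 (mod 20) but 20 ≡ 4 (mod 8), so the conjunction on the right does not hold.

[⇐] Conversely, if N ≡ 0 (mod 5) and N ≡ 0 (mod 8), then by the Chinese remainder theorem N ≡ 0 (mod 40). Since 0 ≡ 0 (mod 20) and 20 ∣ 40, we get N ≡ 0 (mod 20).

Not equivalent: only (⇐) holds.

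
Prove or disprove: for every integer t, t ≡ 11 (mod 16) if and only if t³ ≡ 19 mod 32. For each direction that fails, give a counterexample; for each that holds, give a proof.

Not equivalent: only (⇐) holds.

(⇐) The residues r modulo 32 with r³ ≡ 19 (mod 32) are exactly {11}, and each is ≡ 11 (mod 16).

(⇒) This fails: take t = 27. Then 27 ≡ 11 (mod 16), but 27³ = 19683 ≡ 3 (mod 32), not 19.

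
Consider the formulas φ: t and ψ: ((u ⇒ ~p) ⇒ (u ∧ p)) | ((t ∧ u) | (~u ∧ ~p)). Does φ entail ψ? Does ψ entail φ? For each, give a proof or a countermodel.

Both directions fail.

Forward direction. This fails. Under p = T, t = T, u = F, the left side is true but the right side is false.

Converse. This fails. Under p = F, t = F, u = F, the left side is false but the right side is true.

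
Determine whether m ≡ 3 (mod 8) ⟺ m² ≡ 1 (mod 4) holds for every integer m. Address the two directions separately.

The forward direction holds; the converse fails.

[⇒] Suppose m ≡ 3 (mod 8). Then m² ≡ 3² = 9 (mod 8), and since 4 ∣ 8, also m² ≡ 1 (mod 4).

[⇐] This fails: take m = 1. Then 1² = 1 ≡ 1 (mod 4), yet 1 ≡ 1 (mod 8), not 3.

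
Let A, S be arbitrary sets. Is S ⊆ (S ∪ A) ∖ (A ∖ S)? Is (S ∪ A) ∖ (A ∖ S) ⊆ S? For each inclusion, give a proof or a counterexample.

Both inclusions hold; the sets are equal.

(⟸) Let x ∈ (S ∪ A) ∖ (A ∖ S). Then either x ∈ S and x ∉ A; or x ∈ A ∩ S. In each case x ∈ S, so (S ∪ A) ∖ (A ∖ S) ⊆ S.

(⟹) Let x ∈ S. Then either x ∈ S and x ∉ A; or x ∈ A ∩ S. In each case x ∈ (S ∪ A) ∖ (A ∖ S), so S ⊆ (S ∪ A) ∖ (A ∖ S).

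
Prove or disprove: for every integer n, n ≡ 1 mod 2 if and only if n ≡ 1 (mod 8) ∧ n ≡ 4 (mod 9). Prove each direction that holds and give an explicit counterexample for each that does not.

Only the converse holds.

(⟹) This fails: n = 1 gives 1 ≡ 1 (mod 2) but 1 ≡ 1 (mod 9), so the conjunction on the right does not hold.

(⟸) Conversely, if n ≡ 1 (mod 8) and n ≡ 4 (mod 9), then by the Chinese remainder theorem n ≡ 49 (mod 72). Since 49 ≡ 1 (mod 2) and 2 ∣ 72, we get n ≡ 1 (mod 2).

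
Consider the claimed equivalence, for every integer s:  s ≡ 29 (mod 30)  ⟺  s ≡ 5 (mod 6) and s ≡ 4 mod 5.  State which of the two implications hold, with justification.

(⟹) Suppose s ≡ 29 (mod 30); write s = 30j + 29. Since 6 ∣ 30, reducing mod 6 gives s ≡ 29 ≡ 5 (mod 6); since 5 ∣ 30, reducing mod 5 gives s ≡ 29 ≡ 4 (mod 5).

(⟸) Conversely, if s ≡ 5 (mod 6) and s ≡ 4 (mod 5), then by the Chinese remainder theorem s ≡ 29 (mod 30). This is exactly s ≡ 29 (mod 30).

The biconditional holds.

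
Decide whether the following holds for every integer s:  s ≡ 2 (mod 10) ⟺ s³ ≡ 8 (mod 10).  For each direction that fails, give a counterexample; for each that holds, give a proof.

Equivalent; both directions hold.

(⟹) Suppose s ≡ 2 (mod 10). Write s = 10j + 2. Then (10j + 2)³ = 1000j³ + 600j² + 120j + 8 = 10(100j³ + 60j² + 12j) + 8, so s³ ≡ 8 (mod 10).

(⟸) Conversely, suppose s³ ≡ 8 (mod 10). The only residue r in {0, …, 9} with r³ ≡ 8 (mod 10) is r = 2, so s ≡ 2 (mod 10).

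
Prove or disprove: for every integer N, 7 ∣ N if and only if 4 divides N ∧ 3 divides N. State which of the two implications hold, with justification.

(⇒) This fails: take N = 7. Certainly 7 ∣ 7, but 4 ∤ 7.

(⇐) This fails: take N = 12. Both 4 ∣ 12 and 3 ∣ 12, yet 12 is not a multiple of 7 (since 12 = 1·7 + 5), so 7 ∤ 12.

Both directions fail.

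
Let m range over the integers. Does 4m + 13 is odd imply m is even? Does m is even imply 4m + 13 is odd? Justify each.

The forward direction fails; the converse holds.

(⇒) This fails: take m = 7. Then 4m + 13 = 41, which is odd, yet m = 7 is odd, not even.

(⇐) Suppose m is even. Since 4 is even, 4m is even for every m, so 4m + 13 has the same parity as 13, which is odd. Hence 4m + 13 is odd.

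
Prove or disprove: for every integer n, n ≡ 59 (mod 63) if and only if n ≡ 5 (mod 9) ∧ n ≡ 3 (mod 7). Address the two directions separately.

Both directions hold.

(⇐) If n ≡ 5 (mod 9) and n ≡ 3 (mod 7), then by the Chinese remainder theorem n ≡ 59 (mod 63). This is exactly n ≡ 59 (mod 63).

(⇒) Suppose n ≡ 59 (mod 63); write n = 63j + 59. Since 9 ∣ 63, reducing mod 9 gives n ≡ 59 ≡ 5 (mod 9); since 7 ∣ 63, reducing mod 7 gives n ≡ 59 ≡ 3 (mod 7).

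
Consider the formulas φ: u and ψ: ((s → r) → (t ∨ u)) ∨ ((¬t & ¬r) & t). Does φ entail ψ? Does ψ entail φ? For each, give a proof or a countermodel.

Not equivalent: only (⇒) holds.

(⟹) Assume the antecedent. If u is true, the consequent reduces to true regardless of the other variables. If u is false, the antecedent cannot hold. Either way the consequent holds.

(⟸) This fails. Under u = F, r = F, s = T, t = F, the left side is false but the right side is true.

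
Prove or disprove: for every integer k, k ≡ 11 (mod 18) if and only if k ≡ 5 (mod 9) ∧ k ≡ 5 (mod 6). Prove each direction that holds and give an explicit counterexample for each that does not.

(⟹) This fails: k = 11 gives 11 ≡ 11 (mod 18) but 11 ≡ 2 (mod 9), so the conjunction on the right does not hold.

(⟸) This fails: k = 5 satisfies both congruences on the right (5 ≡ 5 mod 9 and 5 ≡ 5 mod 6) yet 5 ≡ 5 (mod 18), not 11.

Both directions fail.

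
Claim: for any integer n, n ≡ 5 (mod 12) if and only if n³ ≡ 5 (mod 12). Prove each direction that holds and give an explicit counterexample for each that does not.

Equivalent; both directions hold.

Converse. Suppose n³ ≡ 5 (mod 12). The only residue r in {0, …, 11} with r³ ≡ 5 (mod 12) is r = 5, so n ≡ 5 (mod 12).

Forward direction. Suppose n ≡ 5 (mod 12). Write n = 12j + 5. Then (12j + 5)³ = 1728j³ + 2160j² + 900j + 125 = 12(144j³ + 180j² + 75j + 10) + 5, so n³ ≡ 5 (mod 12).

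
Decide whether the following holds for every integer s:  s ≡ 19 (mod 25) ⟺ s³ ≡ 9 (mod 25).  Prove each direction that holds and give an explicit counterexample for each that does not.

Both implications hold.

(⟹) Suppose s ≡ 19 (mod 25). Write s = 25j + 19. Then (25j + 19)³ = 15625j³ + 35625j² + 27075j + 6859 = 25(625j³ + 1425j² + 1083j + 274) + 9, so s³ ≡ 9 (mod 25).

(⟸) Conversely, suppose s³ ≡ 9 (mod 25). The only residue r in {0, …, 24} with r³ ≡ 9 (mod 25) is r = 19, so s ≡ 19 (mod 25).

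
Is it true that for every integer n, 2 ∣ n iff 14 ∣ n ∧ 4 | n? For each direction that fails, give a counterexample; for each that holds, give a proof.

The forward direction fails; the converse holds.

(⟹) This fails: take n = 2. Certainly 2 ∣ 2, but 14 ∤ 2.

(⟸) Suppose 14 ∣ n and 4 ∣ n. Any common multiple of 14 and 4 is a multiple of their lcm; here lcm(14, 4) = 14·4/gcd(14, 4) = 56/2 = 28, so 28 ∣ n. Since 2 ∣ 28, it follows that 2 ∣ n.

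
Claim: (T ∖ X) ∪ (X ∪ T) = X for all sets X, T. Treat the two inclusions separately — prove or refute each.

(⟹) This inclusion fails. Take X = ∅, T = {1}; then 1 ∈ (T ∖ X) ∪ (X ∪ T) but 1 ∉ X.

(⟸) Let x ∈ X. Then either x ∈ X and x ∉ T; or x ∈ X ∩ T. In each case x ∈ (T ∖ X) ∪ (X ∪ T), so X ⊆ (T ∖ X) ∪ (X ∪ T).

Only the reverse inclusion holds.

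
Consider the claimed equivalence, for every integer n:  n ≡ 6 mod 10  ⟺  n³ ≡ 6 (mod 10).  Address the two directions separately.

Equivalent; both directions hold.

Forward direction. Suppose n ≡ 6 mod 10. Write n = 10j + 6. Then (10j + 6)³ = 1000j³ + 1800j² + 1080j + 216 = 10(100j³ + 180j² + 108j + 21) + 6, so n³ ≡ 6 (mod 10).

Converse. For the converse, argue contrapositively. If n ≢ 6 (mod 10), then n is congruent to one of 0, 1, 2, 3, 4, 5, 7, 8, 9 modulo 10, and these give n³ ≡ 0, 1, 8, 7, 4, 5, 3, 2, 9 respectively — never 6.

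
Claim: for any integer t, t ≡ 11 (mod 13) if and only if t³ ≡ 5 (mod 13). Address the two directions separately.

The forward direction holds; the converse fails.

[⇒] Suppose t ≡ 11 (mod 13). Write t = 13j + 11. Then (13j + 11)³ = 2197j³ + 5577j² + 4719j + 1331 = 13(169j³ + 429j² + 363j + 102) + 5, so t³ ≡ 5 (mod 13).

[⇐] This fails: take t = 7. Then 7³ = 343 ≡ 5 (mod 13), yet 7 ≡ 7 (mod 13), not 11.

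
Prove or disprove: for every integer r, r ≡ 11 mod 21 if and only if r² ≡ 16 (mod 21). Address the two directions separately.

(⇒) Suppose r ≡ 11 mod 21. Write r = 21j + 11. Then (21j + 11)² = 441j² + 462j + 121 = 21(21j² + 22j + 5) + 16, so r² ≡ 16 (mod 21).

(⇐) This fails: take r = 4. Then 4² = 16 ≡ 16 (mod 21), yet 4 ≡ 4 (mod 21), not 11.

Only the forward direction holds.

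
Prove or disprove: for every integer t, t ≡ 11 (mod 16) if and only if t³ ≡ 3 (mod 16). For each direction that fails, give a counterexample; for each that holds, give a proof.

(⟸) Suppose t³ ≡ 3 (mod 16). The only residue r in {0, …, 15} with r³ ≡ 3 (mod 16) is r = 11, so t ≡ 11 (mod 16).

(⟹) Suppose t ≡ 11 (mod 16). Write t = 16j + 11. Then (16j + 11)³ = 4096j³ + 8448j² + 5808j + 1331 = 16(256j³ + 528j² + 363j + 83) + 3, so t³ ≡ 3 (mod 16).

The biconditional holds.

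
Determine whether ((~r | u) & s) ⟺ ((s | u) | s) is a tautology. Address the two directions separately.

Not equivalent: only (⇒) holds.

Forward direction. Assume the antecedent. If s is true, (s | u) | s reduces to true regardless of the other variables. If s is false, the antecedent cannot hold. Either way (s | u) | s holds.

Converse. This fails. Under s = T, r = T, u = F, the left side is false but the right side is true.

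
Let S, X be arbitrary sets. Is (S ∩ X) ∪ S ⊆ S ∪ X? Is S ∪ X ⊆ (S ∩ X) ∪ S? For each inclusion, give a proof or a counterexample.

The sets are not equal: only the forward inclusion holds.

(⊆) Let x ∈ (S ∩ X) ∪ S. Then either x ∈ S and x ∉ X; or x ∈ S ∩ X. In each case x ∈ S ∪ X, so (S ∩ X) ∪ S ⊆ S ∪ X.

(⊇) This inclusion fails. Take S = ∅, X = {1}; then 1 ∈ S ∪ X but 1 ∉ (S ∩ X) ∪ S.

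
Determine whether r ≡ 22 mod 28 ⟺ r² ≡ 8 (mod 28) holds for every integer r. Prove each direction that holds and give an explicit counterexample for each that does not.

Only the forward implication holds.

(⇒) Suppose r ≡ 22 mod 28. Write r = 28j + 22. Then (28j + 22)² = 784j² + 1232j + 484 = 28(28j² + 44j + 17) + 8, so r² ≡ 8 (mod 28).

(⇐) This fails: take r = 6. Then 6² = 36 ≡ 8 (mod 28), yet 6 ≡ 6 (mod 28), not 22.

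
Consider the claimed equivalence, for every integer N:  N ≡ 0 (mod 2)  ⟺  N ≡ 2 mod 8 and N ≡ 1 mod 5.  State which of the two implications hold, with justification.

(⇒) This fails: N = 0 gives 0 ≡ 0 (mod 2) but 0 ≡ 0 (mod 8), so the conjunction on the right does not hold.

(⇐) Conversely, if N ≡ 2 (mod 8) and N ≡ 1 (mod 5), then by the Chinese remainder theorem N ≡ 26 (mod 40). Since 26 ≡ 0 (mod 2) and 2 ∣ 40, we get N ≡ 0 (mod 2).

Not equivalent: only (⇐) holds.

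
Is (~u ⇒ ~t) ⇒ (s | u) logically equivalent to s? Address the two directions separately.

Only the converse holds.

Forward direction. This fails. Under s = F, u = T, t = F, the left side is true but the right side is false.

Converse. Assume the antecedent. If s is true, (~u ⇒ ~t) ⇒ (s | u) reduces to true regardless of the other variables. If s is false, the antecedent cannot hold. Either way (~u ⇒ ~t) ⇒ (s | u) holds.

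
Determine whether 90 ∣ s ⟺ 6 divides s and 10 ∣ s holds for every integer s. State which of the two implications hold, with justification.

Forward direction. If 90 ∣ s, write s = 90q. Since 90 = 15·6, s = 6·(15q), so 6 ∣ s; and since 90 = 9·10, s = 10·(9q), so 10 ∣ s.

Converse. This fails: take s = 30. Both 6 ∣ 30 and 10 ∣ 30, yet 30 is not a multiple of 90 (since 30 = 0·90 + 30), so 90 ∤ 30.

Not equivalent: only (⇒) holds.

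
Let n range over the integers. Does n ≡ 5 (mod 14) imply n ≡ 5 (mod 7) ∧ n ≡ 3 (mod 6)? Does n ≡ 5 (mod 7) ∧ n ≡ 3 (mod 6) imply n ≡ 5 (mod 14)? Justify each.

(⟹) This fails: n = 19 gives 19 ≡ 5 (mod 14) but 19 ≡ 1 (mod 6), so the conjunction on the right does not hold.

(⟸) Conversely, if n ≡ 5 (mod 7) and n ≡ 3 (mod 6), then by the Chinese remainder theorem n ≡ 33 (mod 42). Since 33 ≡ 5 (mod 14) and 14 ∣ 42, we get n ≡ 5 (mod 14).

The forward direction fails; the converse holds.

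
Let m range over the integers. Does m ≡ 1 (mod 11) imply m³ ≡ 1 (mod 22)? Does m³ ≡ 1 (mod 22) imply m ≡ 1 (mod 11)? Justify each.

[⇒] This fails: take m = 12. Then 12 ≡ 1 (mod 11), but 12³ = 1728 ≡ 12 (mod 22), not 1.

[⇐] Conversely, the residues r modulo 22 with r³ ≡ 1 (mod 22) are exactly {1}, and each is ≡ 1 (mod 11).

Only the converse holds.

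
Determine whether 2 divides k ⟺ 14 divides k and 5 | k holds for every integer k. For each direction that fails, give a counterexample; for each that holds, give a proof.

(⟹) This fails: take k = 2. Certainly 2 ∣ 2, but 14 ∤ 2.

(⟸) Suppose 14 ∣ k and 5 ∣ k. Any common multiple of 14 and 5 is a multiple of their lcm; here gcd(14, 5) = 1, so lcm(14, 5) = 14·5 = 70, so 70 ∣ k. Since 2 ∣ 70, it follows that 2 ∣ k.

Only the converse holds.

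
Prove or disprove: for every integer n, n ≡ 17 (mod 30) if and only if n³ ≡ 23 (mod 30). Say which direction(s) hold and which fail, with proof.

Equivalent; both directions hold.

(→) Suppose n ≡ 17 (mod 30). Write n = 30j + 17. Then (30j + 17)³ = 27000j³ + 45900j² + 26010j + 4913 = 30(900j³ + 1530j² + 867j + 163) + 23, so n³ ≡ 23 (mod 30).

(←) Conversely, suppose n³ ≡ 23 (mod 30). The only residue r in {0, …, 29} with r³ ≡ 23 (mod 30) is r = 17, so n ≡ 17 (mod 30).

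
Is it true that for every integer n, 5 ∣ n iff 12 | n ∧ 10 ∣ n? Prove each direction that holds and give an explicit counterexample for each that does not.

(⟸) Suppose 12 ∣ n and 10 ∣ n. Any common multiple of 12 and 10 is a multiple of their lcm; here lcm(12, 10) = 12·10/gcd(12, 10) = 120/2 = 60, so 60 ∣ n. Since 5 ∣ 60, it follows that 5 ∣ n.

(⟹) This fails: take n = 5. Certainly 5 ∣ 5, but 12 ∤ 5.

The forward direction fails; the converse holds.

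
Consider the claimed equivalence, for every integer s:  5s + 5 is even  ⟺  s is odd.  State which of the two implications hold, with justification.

(⟹) Suppose 5s + 5 is even. Since 5 is odd, 5s and s have the same parity, so 5s + 5 ≡ s + 5 (mod 2). As 5 is odd, 5s + 5 is even exactly when s is odd. Thus s is odd.

(⟸) Conversely, suppose s is odd; write s = 2j + 1. Then 5s + 5 = 5·(2j + 1) + 5 = 2·5j + 10, which is even.

Equivalent; both directions hold.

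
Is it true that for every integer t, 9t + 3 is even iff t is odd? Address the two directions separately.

(→) Suppose 9t + 3 is even. Since 9 is odd, 9t and t have the same parity, so 9t + 3 ≡ t + 3 (mod 2). As 3 is odd, 9t + 3 is even exactly when t is odd. Thus t is odd.

(←) Conversely, suppose t is odd; write t = 2j + 1. Then 9t + 3 = 9·(2j + 1) + 3 = 2·9j + 12, which is even.

Both directions hold.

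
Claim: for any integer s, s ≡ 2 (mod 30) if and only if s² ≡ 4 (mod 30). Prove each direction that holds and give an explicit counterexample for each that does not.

[⇒] Suppose s ≡ 2 (mod 30). Write s = 30j + 2. Then (30j + 2)² = 900j² + 120j + 4 = 30(30j² + 4j) + 4, so s² ≡ 4 (mod 30).

[⇐] This fails: take s = 8. Then 8² = 64 ≡ 4 (mod 30), yet 8 ≡ 8 (mod 30), not 2.

Only the forward direction holds.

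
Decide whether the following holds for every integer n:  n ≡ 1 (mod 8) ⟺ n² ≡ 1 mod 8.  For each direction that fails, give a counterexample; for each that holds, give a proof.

(⟹) Suppose n ≡ 1 (mod 8). Write n = 8j + 1. Then (8j + 1)² = 64j² + 16j + 1 = 8(8j² + 2j) + 1, so n² ≡ 1 (mod 8).

(⟸) This fails: take n = 3. Then 3² = 9 ≡ 1 (mod 8), yet 3 ≡ 3 (mod 8), not 1.

Only the forward direction holds.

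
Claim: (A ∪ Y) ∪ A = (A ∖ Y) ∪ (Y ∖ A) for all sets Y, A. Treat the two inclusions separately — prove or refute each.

(⊆) fails; (⊇) holds.

Forward inclusion. This inclusion fails. Take Y = {1}, A = {1}; then 1 ∈ (A ∪ Y) ∪ A but 1 ∉ (A ∖ Y) ∪ (Y ∖ A).

Reverse inclusion. Let x ∈ (A ∖ Y) ∪ (Y ∖ A). Then either x ∈ Y and x ∉ A; or x ∈ A and x ∉ Y. In each case x ∈ (A ∪ Y) ∪ A, so (A ∖ Y) ∪ (Y ∖ A) ⊆ (A ∪ Y) ∪ A.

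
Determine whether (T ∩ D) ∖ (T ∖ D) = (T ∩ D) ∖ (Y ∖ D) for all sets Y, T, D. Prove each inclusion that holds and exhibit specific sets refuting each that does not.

(⟹) Let x ∈ (T ∩ D) ∖ (T ∖ D). Then either x ∈ T ∩ D and x ∉ Y; or x ∈ Y ∩ T ∩ D. In each case x ∈ (T ∩ D) ∖ (Y ∖ D), so (T ∩ D) ∖ (T ∖ D) ⊆ (T ∩ D) ∖ (Y ∖ D).

(⟸) Let x ∈ (T ∩ D) ∖ (Y ∖ D). Then either x ∈ T ∩ D and x ∉ Y; or x ∈ Y ∩ T ∩ D. In each case x ∈ (T ∩ D) ∖ (T ∖ D), so (T ∩ D) ∖ (Y ∖ D) ⊆ (T ∩ D) ∖ (T ∖ D).

Both inclusions hold; the sets are equal.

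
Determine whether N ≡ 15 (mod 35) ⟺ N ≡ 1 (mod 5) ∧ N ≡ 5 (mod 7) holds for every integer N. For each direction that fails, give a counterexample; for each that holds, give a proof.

(→) This fails: N = 15 gives 15 ≡ 15 (mod 35) but 15 ≡ 0 (mod 5), so the conjunction on the right does not hold.

(←) This fails: N = 26 satisfies both congruences on the right (26 ≡ 1 mod 5 and 26 ≡ 5 mod 7) yet 26 ≡ 26 (mod 35), not 15.

Both directions fail.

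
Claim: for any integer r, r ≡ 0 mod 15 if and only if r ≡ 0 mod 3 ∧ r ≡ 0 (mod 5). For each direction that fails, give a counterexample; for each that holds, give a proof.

Both directions hold.

(⇒) Suppose r ≡ 0 (mod 15); write r = 15j + 0. Since 3 ∣ 15, reducing mod 3 gives r ≡ 0 (mod 3); since 5 ∣ 15, reducing mod 5 gives r ≡ 0 (mod 5).

(⇐) Conversely, if r ≡ 0 (mod 3) and r ≡ 0 (mod 5), then by the Chinese remainder theorem r ≡ 0 (mod 15). This is exactly r ≡ 0 (mod 15).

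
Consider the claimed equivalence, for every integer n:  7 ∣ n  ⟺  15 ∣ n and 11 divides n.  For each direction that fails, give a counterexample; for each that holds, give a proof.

(⇒) fails and (⇐) fails.

(⇒) This fails: take n = 7. Certainly 7 ∣ 7, but 15 ∤ 7.

(⇐) This fails: take n = 165. Both 15 ∣ 165 and 11 ∣ 165, yet 165 is not a multiple of 7 (since 165 = 23·7 + 4), so 7 ∤ 165.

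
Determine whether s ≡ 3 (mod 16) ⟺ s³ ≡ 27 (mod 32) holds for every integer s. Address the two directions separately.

(⟸) The residues r modulo 32 with r³ ≡ 27 (mod 32) are exactly {3}, and each is ≡ 3 (mod 16).

(⟹) This fails: take s = 19. Then 19 ≡ 3 (mod 16), but 19³ = 6859 ≡ 11 (mod 32), not 27.

(⇒) fails; (⇐) holds.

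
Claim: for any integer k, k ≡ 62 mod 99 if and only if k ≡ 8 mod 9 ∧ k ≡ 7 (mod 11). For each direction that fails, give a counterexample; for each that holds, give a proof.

(⟹) Suppose k ≡ 62 (mod 99); write k = 99j + 62. Since 9 ∣ 99, reducing mod 9 gives k ≡ 62 ≡ 8 (mod 9); since 11 ∣ 99, reducing mod 11 gives k ≡ 62 ≡ 7 (mod 11).

(⟸) Conversely, if k ≡ 8 (mod 9) and k ≡ 7 (mod 11), then by the Chinese remainder theorem k ≡ 62 (mod 99). This is exactly k ≡ 62 (mod 99).

The biconditional holds.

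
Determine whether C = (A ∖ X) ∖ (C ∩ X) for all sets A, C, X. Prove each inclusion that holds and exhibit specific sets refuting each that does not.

Both inclusions fail.

(⟹) This inclusion fails. Take A = ∅, C = {1}, X = ∅; then 1 ∈ C but 1 ∉ (A ∖ X) ∖ (C ∩ X).

(⟸) This inclusion fails. Take A = {1}, C = ∅, X = ∅; then 1 ∈ (A ∖ X) ∖ (C ∩ X) but 1 ∉ C.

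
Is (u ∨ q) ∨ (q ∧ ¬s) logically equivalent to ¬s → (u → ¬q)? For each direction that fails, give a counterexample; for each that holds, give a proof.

(→) This fails. Under u = T, s = F, q = T, the left side is true but the right side is false.

(←) This fails. Under u = F, s = F, q = F, the left side is false but the right side is true.

Neither direction holds.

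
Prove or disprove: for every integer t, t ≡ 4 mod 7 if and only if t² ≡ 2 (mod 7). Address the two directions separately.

(⇐) This fails: take t = 3. Then 3² = 9 ≡ 2 (mod 7), yet 3 ≡ 3 (mod 7), not 4.

(⇒) Suppose t ≡ 4 mod 7. Write t = 7j + 4. Then (7j + 4)² = 49j² + 56j + 16 = 7(7j² + 8j + 2) + 2, so t² ≡ 2 (mod 7).

The forward direction holds; the converse fails.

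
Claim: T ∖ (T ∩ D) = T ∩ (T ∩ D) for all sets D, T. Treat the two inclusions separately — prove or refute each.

(⊆) This inclusion fails. Take D = ∅, T = {1}; then 1 ∈ T ∖ (T ∩ D) but 1 ∉ T ∩ (T ∩ D).

(⊇) This inclusion fails. Take D = {1}, T = {1}; then 1 ∈ T ∩ (T ∩ D) but 1 ∉ T ∖ (T ∩ D).

Neither inclusion holds.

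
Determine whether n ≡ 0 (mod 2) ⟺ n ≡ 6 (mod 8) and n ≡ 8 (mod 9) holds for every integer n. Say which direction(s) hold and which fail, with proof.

(⇒) fails; (⇐) holds.

Forward direction. This fails: n = 0 gives 0 ≡ 0 (mod 2) but 0 ≡ 0 (mod 8), so the conjunction on the right does not hold.

Converse. If n ≡ 6 (mod 8) and n ≡ 8 (mod 9), then by the Chinese remainder theorem n ≡ 62 (mod 72). Since 62 ≡ 0 (mod 2) and 2 ∣ 72, we get n ≡ 0 (mod 2).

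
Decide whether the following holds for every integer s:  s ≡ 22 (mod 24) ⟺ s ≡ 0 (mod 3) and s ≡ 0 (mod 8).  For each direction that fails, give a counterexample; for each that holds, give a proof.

Neither implication holds.

[⇒] This fails: s = 22 gives 22 ≡ 22 (mod 24) but 22 ≡ 1 (mod 3), so the conjunction on the right does not hold.

[⇐] This fails: s = 0 satisfies both congruences on the right (0 ≡ 0 mod 3 and 0 ≡ 0 mod 8) yet 0 ≡ 0 (mod 24), not 22.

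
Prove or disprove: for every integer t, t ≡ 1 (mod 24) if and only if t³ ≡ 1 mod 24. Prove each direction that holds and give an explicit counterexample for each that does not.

Forward direction. Suppose t ≡ 1 (mod 24). Write t = 24j + 1. Then (24j + 1)³ = 13824j³ + 1728j² + 72j + 1 = 24(576j³ + 72j² + 3j) + 1, so t³ ≡ 1 (mod 24).

Converse. Suppose t³ ≡ 1 (mod 24). The only residue r in {0, …, 23} with r³ ≡ 1 (mod 24) is r = 1, so t ≡ 1 (mod 24).

Both directions hold.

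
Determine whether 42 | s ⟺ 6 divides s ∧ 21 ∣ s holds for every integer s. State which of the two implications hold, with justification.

The biconditional holds.

Forward direction. If 42 ∣ s, write s = 42q. Since 42 = 7·6, s = 6·(7q), so 6 ∣ s; and since 42 = 2·21, s = 21·(2q), so 21 ∣ s.

Converse. Suppose 6 ∣ s and 21 ∣ s. Any common multiple of 6 and 21 is a multiple of their lcm; here lcm(6, 21) = 6·21/gcd(6, 21) = 126/3 = 42, so 42 ∣ s.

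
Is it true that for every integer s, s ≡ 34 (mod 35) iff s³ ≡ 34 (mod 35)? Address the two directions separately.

The forward direction holds; the converse fails.

(→) Suppose s ≡ 34 (mod 35). Write s = 35j + 34. Then (35j + 34)³ = 42875j³ + 124950j² + 121380j + 39304 = 35(1225j³ + 3570j² + 3468j + 1122) + 34, so s³ ≡ 34 (mod 35).

(←) This fails: take s = 19. Then 19³ = 6859 ≡ 34 (mod 35), yet 19 ≡ 19 (mod 35), not 34.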